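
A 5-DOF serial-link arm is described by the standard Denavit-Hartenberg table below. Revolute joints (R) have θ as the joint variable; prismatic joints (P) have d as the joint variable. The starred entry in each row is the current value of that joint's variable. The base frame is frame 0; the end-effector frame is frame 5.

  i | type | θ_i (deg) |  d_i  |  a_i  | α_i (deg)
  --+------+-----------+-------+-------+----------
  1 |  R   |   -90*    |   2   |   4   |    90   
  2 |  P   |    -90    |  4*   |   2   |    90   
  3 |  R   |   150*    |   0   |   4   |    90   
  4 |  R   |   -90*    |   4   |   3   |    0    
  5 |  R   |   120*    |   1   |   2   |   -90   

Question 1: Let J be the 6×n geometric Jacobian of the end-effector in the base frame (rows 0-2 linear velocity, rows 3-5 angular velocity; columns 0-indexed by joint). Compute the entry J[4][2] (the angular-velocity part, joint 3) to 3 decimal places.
axis z_2 = (-0.0000,1.0000,-0.0000); lever o_n−o_2 = (-7.1962,-2.0000,2.4641)
cross product → J_v[:, 2] = (2.4641,0.0000,7.1962)
J_ω[:, 2] = z_2
entry J[4][2] = 1.0000

1.000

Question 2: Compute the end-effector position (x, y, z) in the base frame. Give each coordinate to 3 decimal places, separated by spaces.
-11.196 -6.000 2.464

after link 1: o_1 = (0.0000, -4.0000, 2.0000)
after link 2: o_2 = (-4.0000, -4.0000, 0.0000)
after link 3: o_3 = (-6.0000, -4.0000, 3.4641)
after link 4: o_4 = (-9.4641, -7.0000, 1.4641)
after link 5: o_5 = (-11.1962, -6.0000, 2.4641)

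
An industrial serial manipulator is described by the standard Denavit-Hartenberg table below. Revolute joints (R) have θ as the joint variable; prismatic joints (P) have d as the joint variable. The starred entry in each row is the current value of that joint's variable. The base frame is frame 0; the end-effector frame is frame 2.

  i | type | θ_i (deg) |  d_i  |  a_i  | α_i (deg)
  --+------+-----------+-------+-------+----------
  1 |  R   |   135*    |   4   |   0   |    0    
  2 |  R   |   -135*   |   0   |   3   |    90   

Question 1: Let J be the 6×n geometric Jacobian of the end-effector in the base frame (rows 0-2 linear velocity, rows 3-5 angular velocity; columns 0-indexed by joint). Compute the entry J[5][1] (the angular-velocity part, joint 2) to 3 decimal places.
1.000

axis z_1 = (0.0000,0.0000,1.0000); lever o_n−o_1 = (3.0000,0.0000,0.0000)
cross product → J_v[:, 1] = (0.0000,3.0000,0.0000)
J_ω[:, 1] = z_1
entry J[5][1] = 1.0000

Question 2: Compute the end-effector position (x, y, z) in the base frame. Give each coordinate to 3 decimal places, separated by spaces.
3.000 0.000 4.000

after link 1: o_1 = (0.0000, 0.0000, 4.0000)
after link 2: o_2 = (3.0000, 0.0000, 4.0000)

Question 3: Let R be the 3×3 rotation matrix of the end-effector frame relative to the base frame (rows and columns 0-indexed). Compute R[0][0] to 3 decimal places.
1.000

End-effector x-axis (col 0 of R) = (1.0000,0.0000,0.0000)
R[0][0] = 1.0000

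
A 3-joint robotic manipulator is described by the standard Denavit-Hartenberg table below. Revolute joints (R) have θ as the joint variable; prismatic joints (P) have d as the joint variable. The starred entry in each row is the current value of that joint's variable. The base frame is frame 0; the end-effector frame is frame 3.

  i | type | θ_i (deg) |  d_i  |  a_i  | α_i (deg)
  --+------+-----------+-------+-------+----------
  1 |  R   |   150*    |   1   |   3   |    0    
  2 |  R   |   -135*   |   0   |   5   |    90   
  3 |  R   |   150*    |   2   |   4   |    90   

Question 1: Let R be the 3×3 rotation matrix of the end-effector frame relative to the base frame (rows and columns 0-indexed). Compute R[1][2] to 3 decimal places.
End-effector z-axis (col 2 of R) = (0.4830,0.1294,0.8660)
R[1][2] = 0.1294

0.129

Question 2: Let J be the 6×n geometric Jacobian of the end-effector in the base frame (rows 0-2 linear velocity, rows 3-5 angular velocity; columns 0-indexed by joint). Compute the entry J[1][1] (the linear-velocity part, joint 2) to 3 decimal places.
axis z_1 = (0.0000,0.0000,1.0000); lever o_n−o_1 = (2.0012,-1.5343,2.0000)
cross product → J_v[:, 1] = (1.5343,2.0012,-0.0000)
J_ω[:, 1] = z_1
entry J[1][1] = 2.0012

2.001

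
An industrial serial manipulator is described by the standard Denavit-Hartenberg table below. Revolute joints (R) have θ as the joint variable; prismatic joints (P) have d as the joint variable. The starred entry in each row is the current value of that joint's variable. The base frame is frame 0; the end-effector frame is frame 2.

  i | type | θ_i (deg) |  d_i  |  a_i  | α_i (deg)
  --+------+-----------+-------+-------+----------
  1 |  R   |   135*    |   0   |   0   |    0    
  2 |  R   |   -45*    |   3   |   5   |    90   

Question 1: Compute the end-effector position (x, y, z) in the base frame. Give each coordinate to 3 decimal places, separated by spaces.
0.000 5.000 3.000

after link 1: o_1 = (0.0000, 0.0000, 0.0000)
after link 2: o_2 = (0.0000, 5.0000, 3.0000)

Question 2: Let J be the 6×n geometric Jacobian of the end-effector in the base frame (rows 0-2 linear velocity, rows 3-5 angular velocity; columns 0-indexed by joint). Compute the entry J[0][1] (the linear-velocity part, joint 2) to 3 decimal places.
-5.000

axis z_1 = (0.0000,0.0000,1.0000); lever o_n−o_1 = (0.0000,5.0000,3.0000)
cross product → J_v[:, 1] = (-5.0000,0.0000,0.0000)
J_ω[:, 1] = z_1
entry J[0][1] = -5.0000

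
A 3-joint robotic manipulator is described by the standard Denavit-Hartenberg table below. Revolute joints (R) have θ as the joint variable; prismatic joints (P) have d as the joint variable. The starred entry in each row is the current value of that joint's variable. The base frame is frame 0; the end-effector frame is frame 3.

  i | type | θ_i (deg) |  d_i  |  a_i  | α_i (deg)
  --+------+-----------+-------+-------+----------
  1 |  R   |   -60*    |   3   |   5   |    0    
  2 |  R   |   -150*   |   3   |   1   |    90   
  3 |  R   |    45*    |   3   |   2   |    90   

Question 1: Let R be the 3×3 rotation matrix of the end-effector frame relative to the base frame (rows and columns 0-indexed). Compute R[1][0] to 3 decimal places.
End-effector x-axis (col 0 of R) = (-0.6124,0.3536,0.7071)
R[1][0] = 0.3536

0.354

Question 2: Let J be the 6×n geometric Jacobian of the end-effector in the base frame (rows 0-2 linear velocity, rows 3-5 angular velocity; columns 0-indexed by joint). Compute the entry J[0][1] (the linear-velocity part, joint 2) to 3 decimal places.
axis z_1 = (0.0000,0.0000,1.0000); lever o_n−o_1 = (-0.5908,3.8052,4.4142)
cross product → J_v[:, 1] = (-3.8052,-0.5908,0.0000)
J_ω[:, 1] = z_1
entry J[0][1] = -3.8052

-3.805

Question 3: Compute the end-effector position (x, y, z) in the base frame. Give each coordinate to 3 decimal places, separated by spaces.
1.909 -0.525 7.414

after link 1: o_1 = (2.5000, -4.3301, 3.0000)
after link 2: o_2 = (1.6340, -3.8301, 6.0000)
after link 3: o_3 = (1.9092, -0.5249, 7.4142)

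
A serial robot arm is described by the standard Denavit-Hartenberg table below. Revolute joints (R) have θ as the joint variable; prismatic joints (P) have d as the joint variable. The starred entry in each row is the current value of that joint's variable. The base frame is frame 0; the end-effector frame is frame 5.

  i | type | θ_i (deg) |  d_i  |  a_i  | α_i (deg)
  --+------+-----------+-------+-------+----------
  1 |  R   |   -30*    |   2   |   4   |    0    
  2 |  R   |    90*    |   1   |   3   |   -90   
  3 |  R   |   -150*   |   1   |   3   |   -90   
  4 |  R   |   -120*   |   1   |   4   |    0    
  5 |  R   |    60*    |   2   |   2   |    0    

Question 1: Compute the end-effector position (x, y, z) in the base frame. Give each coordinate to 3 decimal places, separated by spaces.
after link 1: o_1 = (3.4641, -2.0000, 2.0000)
after link 2: o_2 = (4.9641, 0.5981, 3.0000)
after link 3: o_3 = (2.7990, -1.1519, 4.5000)
after link 4: o_4 = (0.9151, 2.5131, 4.3660)
after link 5: o_5 = (-0.5179, 3.4952, 6.5981)

-0.518 3.495 6.598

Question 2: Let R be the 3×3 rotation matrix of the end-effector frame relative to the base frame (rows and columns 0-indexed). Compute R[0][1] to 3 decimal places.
End-effector y-axis (col 1 of R) = (0.0580,-0.8995,0.4330)
R[0][1] = 0.0580

0.058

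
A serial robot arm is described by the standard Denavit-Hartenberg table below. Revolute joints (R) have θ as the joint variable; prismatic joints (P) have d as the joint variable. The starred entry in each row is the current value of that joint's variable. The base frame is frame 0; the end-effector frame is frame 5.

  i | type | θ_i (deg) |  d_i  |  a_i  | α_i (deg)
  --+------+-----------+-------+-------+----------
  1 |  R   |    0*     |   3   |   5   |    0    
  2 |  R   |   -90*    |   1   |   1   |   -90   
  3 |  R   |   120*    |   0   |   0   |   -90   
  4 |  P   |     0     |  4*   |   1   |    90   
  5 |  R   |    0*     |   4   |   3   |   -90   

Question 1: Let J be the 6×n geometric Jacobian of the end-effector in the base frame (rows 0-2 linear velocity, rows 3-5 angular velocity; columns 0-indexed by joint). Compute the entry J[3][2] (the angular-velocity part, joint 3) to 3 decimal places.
axis z_2 = (1.0000,0.0000,0.0000); lever o_n−o_2 = (4.0000,5.4641,-1.4641)
cross product → J_v[:, 2] = (-0.0000,1.4641,5.4641)
J_ω[:, 2] = z_2
entry J[3][2] = 1.0000

1.000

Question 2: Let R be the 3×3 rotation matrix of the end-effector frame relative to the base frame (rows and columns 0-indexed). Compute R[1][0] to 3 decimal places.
0.500

End-effector x-axis (col 0 of R) = (0.0000,0.5000,-0.8660)
R[1][0] = 0.5000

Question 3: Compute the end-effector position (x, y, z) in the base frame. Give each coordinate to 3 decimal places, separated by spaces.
9.000 4.464 2.536

after link 1: o_1 = (5.0000, 0.0000, 3.0000)
after link 2: o_2 = (5.0000, -1.0000, 4.0000)
after link 3: o_3 = (5.0000, -1.0000, 4.0000)
after link 4: o_4 = (5.0000, 2.9641, 5.1340)
after link 5: o_5 = (9.0000, 4.4641, 2.5359)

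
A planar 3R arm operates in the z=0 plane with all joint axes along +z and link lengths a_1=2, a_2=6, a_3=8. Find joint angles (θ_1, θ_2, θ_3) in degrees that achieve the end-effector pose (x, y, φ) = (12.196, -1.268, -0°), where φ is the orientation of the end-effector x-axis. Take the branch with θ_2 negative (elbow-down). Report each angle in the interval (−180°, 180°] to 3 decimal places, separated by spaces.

wrist centre = target − a_3·(cos φ, sin φ) = (4.1960, -1.2680)
cos θ_2 = (19.2142−2²−6²)/(2·2·6) = -0.8661; θ_2 = -150.0055° (elbow-down)
β = atan2(-1.2680,4.1960) = -16.8144°; ψ = atan2(-2.9995,-3.1964) = -136.8205°
θ_1 = β − ψ = 120.0061°
θ_3 = φ − θ_1 − θ_2 = 29.9994° (wrapped to (-180°,180°])

120.006 -150.005 29.999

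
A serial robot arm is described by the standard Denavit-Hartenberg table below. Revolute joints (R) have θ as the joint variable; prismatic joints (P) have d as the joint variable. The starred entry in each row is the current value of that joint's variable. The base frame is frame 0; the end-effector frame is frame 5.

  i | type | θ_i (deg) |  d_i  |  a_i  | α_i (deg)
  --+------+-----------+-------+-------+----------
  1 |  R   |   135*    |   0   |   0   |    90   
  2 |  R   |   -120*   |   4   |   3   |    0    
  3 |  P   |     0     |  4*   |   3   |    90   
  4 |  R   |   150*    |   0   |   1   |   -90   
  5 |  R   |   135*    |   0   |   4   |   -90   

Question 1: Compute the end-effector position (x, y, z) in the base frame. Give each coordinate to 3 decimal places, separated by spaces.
after link 1: o_1 = (0.0000, 0.0000, 0.0000)
after link 2: o_2 = (3.8891, 1.7678, -2.5981)
after link 3: o_3 = (7.7782, 3.5355, -5.1962)
after link 4: o_4 = (7.8255, 4.1953, -4.4462)
after link 5: o_5 = (5.9595, 4.0613, -7.9817)

5.960 4.061 -7.982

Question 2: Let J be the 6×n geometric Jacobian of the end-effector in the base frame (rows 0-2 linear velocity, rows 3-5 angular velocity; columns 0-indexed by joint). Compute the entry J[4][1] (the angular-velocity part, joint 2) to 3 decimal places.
0.707

axis z_1 = (0.7071,0.7071,0.0000); lever o_n−o_1 = (5.9595,4.0613,-7.9817)
cross product → J_v[:, 1] = (-5.6439,5.6439,-1.3422)
J_ω[:, 1] = z_1
entry J[4][1] = 0.7071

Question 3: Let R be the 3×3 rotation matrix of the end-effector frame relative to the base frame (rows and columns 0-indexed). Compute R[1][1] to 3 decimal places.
0.436

End-effector y-axis (col 1 of R) = (0.7891,0.4356,-0.4330)
R[1][1] = 0.4356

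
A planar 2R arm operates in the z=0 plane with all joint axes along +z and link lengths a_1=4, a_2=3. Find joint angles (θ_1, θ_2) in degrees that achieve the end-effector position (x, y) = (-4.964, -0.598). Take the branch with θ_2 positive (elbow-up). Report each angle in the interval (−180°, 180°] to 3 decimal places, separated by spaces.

149.998 90.003

cos θ_2 = (24.9989−4²−3²)/(2·4·3) = -0.0000; θ_2 = 90.0026° (elbow-up)
β = atan2(-0.5980,-4.9640) = -173.1308°; ψ = atan2(3.0000,3.9999) = 36.8708°
θ_1 = β − ψ = -210.0017°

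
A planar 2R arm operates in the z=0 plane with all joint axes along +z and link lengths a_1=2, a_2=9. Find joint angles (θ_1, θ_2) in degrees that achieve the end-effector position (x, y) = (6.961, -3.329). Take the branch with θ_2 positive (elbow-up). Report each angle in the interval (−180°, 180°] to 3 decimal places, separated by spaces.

cos θ_2 = (59.5378−2²−9²)/(2·2·9) = -0.7073; θ_2 = 135.0144° (elbow-up)
β = atan2(-3.3290,6.9610) = -25.5588°; ψ = atan2(6.3624,-4.3656) = 124.4561°
θ_1 = β − ψ = -150.0149°

-150.015 135.014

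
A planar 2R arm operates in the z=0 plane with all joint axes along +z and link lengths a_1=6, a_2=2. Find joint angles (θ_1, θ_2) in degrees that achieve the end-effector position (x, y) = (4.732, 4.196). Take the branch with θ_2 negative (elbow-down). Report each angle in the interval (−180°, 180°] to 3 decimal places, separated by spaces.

60.000 -90.004

cos θ_2 = (39.9982−6²−2²)/(2·6·2) = -0.0001; θ_2 = -90.0042° (elbow-down)
β = atan2(4.1960,4.7320) = 41.5643°; ψ = atan2(-2.0000,5.9999) = -18.4354°
θ_1 = β − ψ = 59.9997°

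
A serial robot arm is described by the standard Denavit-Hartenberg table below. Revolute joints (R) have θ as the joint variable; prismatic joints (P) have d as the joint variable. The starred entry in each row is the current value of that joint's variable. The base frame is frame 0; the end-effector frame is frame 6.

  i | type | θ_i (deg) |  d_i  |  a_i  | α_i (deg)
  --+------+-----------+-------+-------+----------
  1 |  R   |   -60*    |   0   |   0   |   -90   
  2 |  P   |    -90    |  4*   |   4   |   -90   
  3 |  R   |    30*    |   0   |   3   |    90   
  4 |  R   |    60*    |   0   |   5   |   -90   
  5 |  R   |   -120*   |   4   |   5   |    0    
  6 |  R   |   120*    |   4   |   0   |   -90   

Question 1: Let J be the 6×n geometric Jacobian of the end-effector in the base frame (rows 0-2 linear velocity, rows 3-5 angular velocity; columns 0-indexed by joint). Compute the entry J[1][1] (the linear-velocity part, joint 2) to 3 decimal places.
0.500

prismatic axis z_1 = (0.8660,0.5000,0.0000)
J_v[:, 1] = z_1; J_ω[:, 1] = (0,0,0)
entry J[1][1] = 0.5000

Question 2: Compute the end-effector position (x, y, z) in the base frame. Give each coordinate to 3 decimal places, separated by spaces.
10.954 -0.795 3.846

after link 1: o_1 = (0.0000, 0.0000, 0.0000)
after link 2: o_2 = (3.4641, 2.0000, 4.0000)
after link 3: o_3 = (2.1651, 1.2500, 6.5981)
after link 4: o_4 = (3.2476, -3.1250, 8.7631)
after link 5: o_5 = (8.4539, 0.0715, 6.8457)
after link 6: o_6 = (10.9539, -0.7946, 3.8457)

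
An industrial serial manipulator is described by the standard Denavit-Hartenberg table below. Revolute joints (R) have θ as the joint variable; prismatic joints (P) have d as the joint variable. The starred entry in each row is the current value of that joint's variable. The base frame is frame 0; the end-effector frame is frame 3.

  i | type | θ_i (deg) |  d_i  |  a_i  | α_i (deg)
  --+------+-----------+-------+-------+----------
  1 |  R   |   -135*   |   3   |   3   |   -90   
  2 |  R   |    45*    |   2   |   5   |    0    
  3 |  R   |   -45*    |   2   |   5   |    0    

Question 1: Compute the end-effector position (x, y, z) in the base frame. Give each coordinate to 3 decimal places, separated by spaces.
after link 1: o_1 = (-2.1213, -2.1213, 3.0000)
after link 2: o_2 = (-3.2071, -6.0355, -0.5355)
after link 3: o_3 = (-5.3284, -10.9853, -0.5355)

-5.328 -10.985 -0.536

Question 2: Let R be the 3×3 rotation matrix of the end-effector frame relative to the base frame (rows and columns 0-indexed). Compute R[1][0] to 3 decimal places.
-0.707

End-effector x-axis (col 0 of R) = (-0.7071,-0.7071,0.0000)
R[1][0] = -0.7071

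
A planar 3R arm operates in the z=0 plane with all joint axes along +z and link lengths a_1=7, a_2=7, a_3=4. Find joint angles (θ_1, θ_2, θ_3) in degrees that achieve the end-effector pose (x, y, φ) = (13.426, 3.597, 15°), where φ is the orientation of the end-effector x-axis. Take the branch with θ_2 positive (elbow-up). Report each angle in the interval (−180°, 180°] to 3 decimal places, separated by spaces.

wrist centre = target − a_3·(cos φ, sin φ) = (9.5623, 2.5617)
cos θ_2 = (97.9999−7²−7²)/(2·7·7) = -0.0000; θ_2 = 90.0000° (elbow-up)
β = atan2(2.5617,9.5623) = 14.9973°; ψ = atan2(7.0000,7.0000) = 45.0000°
θ_1 = β − ψ = -30.0027°
θ_3 = φ − θ_1 − θ_2 = -44.9973° (wrapped to (-180°,180°])

-30.003 90.000 -44.997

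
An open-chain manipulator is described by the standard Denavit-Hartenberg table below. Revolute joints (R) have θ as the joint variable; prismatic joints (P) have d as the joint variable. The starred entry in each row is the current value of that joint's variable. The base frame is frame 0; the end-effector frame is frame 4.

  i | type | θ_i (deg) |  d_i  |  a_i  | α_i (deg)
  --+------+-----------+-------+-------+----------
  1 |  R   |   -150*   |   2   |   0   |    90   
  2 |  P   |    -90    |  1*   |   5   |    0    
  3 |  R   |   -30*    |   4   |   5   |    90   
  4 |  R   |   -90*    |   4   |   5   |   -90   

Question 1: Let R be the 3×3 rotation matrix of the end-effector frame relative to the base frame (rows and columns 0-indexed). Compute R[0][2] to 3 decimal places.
End-effector z-axis (col 2 of R) = (0.4330,0.2500,-0.8660)
R[0][2] = 0.4330

0.433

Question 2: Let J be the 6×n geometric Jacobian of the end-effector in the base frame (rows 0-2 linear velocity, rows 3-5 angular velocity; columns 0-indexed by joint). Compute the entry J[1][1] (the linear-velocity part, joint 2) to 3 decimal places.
0.866

prismatic axis z_1 = (-0.5000,0.8660,0.0000)
J_v[:, 1] = z_1; J_ω[:, 1] = (0,0,0)
entry J[1][1] = 0.8660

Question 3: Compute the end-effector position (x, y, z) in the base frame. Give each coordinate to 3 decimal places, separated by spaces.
5.165 2.982 -5.330

after link 1: o_1 = (0.0000, 0.0000, 2.0000)
after link 2: o_2 = (-0.5000, 0.8660, -3.0000)
after link 3: o_3 = (-0.3349, 5.5801, -7.3301)
after link 4: o_4 = (5.1651, 2.9821, -5.3301)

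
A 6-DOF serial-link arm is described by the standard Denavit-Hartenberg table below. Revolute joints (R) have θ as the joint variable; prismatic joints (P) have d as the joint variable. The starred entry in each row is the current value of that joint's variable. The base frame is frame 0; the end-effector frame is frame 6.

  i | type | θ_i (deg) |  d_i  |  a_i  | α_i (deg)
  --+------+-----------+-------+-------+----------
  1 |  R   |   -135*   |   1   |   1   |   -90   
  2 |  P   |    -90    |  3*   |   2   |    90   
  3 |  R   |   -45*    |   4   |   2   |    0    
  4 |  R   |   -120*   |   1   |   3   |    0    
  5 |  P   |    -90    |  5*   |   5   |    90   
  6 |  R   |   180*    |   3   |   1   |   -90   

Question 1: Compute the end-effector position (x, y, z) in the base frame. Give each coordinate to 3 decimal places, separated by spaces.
10.217 2.511 3.379

after link 1: o_1 = (-0.7071, -0.7071, 1.0000)
after link 2: o_2 = (1.4142, -2.8284, 3.0000)
after link 3: o_3 = (3.2426, 1.0000, 4.4142)
after link 4: o_4 = (3.4007, 2.2561, 1.5164)
after link 5: o_5 = (10.3513, 2.3766, 0.2223)
after link 6: o_6 = (10.2173, 2.5106, 3.3789)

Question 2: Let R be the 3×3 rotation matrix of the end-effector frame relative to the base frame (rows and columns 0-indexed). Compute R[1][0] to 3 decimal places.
End-effector x-axis (col 0 of R) = (-0.6830,0.6830,0.2588)
R[1][0] = 0.6830

0.683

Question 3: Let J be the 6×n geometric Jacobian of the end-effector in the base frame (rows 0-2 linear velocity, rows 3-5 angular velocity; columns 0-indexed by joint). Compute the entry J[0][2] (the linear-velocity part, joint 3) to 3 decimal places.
0.268

axis z_2 = (0.7071,0.7071,0.0000); lever o_n−o_2 = (8.8031,5.3390,0.3789)
cross product → J_v[:, 2] = (0.2679,-0.2679,-2.4495)
J_ω[:, 2] = z_2
entry J[0][2] = 0.2679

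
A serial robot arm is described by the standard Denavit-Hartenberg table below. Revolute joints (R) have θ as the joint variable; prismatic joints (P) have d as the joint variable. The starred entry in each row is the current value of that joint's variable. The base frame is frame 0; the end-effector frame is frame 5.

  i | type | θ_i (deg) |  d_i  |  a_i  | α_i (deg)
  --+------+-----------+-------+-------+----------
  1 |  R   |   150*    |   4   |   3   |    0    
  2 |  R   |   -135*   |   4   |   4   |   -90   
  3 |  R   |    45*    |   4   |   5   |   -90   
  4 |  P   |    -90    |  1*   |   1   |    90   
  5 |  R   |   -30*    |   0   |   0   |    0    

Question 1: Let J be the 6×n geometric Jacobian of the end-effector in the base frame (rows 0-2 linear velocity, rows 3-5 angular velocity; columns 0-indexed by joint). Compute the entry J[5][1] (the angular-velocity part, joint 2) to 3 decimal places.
1.000

axis z_1 = (0.0000,0.0000,1.0000); lever o_n−o_1 = (5.3017,6.5970,-0.2426)
cross product → J_v[:, 1] = (-6.5970,5.3017,0.0000)
J_ω[:, 1] = z_1
entry J[5][1] = 1.0000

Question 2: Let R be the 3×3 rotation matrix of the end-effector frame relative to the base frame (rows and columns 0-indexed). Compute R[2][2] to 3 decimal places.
0.707

End-effector z-axis (col 2 of R) = (-0.6830,-0.1830,0.7071)
R[2][2] = 0.7071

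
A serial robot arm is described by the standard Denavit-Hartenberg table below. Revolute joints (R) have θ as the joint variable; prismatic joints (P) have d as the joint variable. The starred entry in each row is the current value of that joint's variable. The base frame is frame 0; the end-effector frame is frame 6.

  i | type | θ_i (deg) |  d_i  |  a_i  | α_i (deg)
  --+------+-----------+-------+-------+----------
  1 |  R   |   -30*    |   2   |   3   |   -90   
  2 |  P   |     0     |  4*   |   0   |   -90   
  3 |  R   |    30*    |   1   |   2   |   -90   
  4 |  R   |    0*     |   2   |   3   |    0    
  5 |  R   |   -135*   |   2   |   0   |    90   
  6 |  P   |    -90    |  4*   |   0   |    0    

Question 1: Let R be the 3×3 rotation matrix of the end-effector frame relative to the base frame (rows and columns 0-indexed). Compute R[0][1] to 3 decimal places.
-0.354

End-effector y-axis (col 1 of R) = (-0.3536,0.6124,-0.7071)
R[0][1] = -0.3536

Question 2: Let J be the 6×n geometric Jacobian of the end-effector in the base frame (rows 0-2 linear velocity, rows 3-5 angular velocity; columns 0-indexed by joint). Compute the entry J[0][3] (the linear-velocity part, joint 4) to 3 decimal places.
axis z_3 = (-0.8660,-0.5000,-0.0000); lever o_n−o_3 = (-3.3783,-2.1486,2.8284)
cross product → J_v[:, 3] = (-1.4142,2.4495,0.1716)
J_ω[:, 3] = z_3
entry J[0][3] = -1.4142

-1.414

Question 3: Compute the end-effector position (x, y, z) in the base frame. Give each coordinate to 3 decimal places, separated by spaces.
after link 1: o_1 = (2.5981, -1.5000, 2.0000)
after link 2: o_2 = (4.5981, 1.9641, 2.0000)
after link 3: o_3 = (5.5981, 0.2321, 1.0000)
after link 4: o_4 = (5.3660, -3.3660, 1.0000)
after link 5: o_5 = (3.6340, -4.3660, 1.0000)
after link 6: o_6 = (2.2198, -1.9165, 3.8284)

2.220 -1.917 3.828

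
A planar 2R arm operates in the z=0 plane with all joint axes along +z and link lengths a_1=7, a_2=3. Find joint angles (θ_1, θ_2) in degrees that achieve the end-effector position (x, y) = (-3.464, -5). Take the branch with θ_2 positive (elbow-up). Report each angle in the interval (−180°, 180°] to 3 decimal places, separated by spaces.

cos θ_2 = (36.9993−7²−3²)/(2·7·3) = -0.5000; θ_2 = 120.0011° (elbow-up)
β = atan2(-5.0000,-3.4640) = -124.7142°; ψ = atan2(2.5980,5.4999) = 25.2850°
θ_1 = β − ψ = -149.9992°

-149.999 120.001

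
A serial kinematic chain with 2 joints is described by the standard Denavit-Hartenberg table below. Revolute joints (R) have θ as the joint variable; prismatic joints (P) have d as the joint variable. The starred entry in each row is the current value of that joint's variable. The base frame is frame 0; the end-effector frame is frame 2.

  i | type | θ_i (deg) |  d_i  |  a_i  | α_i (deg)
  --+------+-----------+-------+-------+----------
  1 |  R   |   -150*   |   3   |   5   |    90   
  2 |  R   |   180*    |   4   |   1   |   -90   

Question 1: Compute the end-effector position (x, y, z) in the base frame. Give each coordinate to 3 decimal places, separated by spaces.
after link 1: o_1 = (-4.3301, -2.5000, 3.0000)
after link 2: o_2 = (-5.4641, 1.4641, 3.0000)

-5.464 1.464 3.000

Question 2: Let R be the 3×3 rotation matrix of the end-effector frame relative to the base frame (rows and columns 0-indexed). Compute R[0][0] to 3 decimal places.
0.866

End-effector x-axis (col 0 of R) = (0.8660,0.5000,0.0000)
R[0][0] = 0.8660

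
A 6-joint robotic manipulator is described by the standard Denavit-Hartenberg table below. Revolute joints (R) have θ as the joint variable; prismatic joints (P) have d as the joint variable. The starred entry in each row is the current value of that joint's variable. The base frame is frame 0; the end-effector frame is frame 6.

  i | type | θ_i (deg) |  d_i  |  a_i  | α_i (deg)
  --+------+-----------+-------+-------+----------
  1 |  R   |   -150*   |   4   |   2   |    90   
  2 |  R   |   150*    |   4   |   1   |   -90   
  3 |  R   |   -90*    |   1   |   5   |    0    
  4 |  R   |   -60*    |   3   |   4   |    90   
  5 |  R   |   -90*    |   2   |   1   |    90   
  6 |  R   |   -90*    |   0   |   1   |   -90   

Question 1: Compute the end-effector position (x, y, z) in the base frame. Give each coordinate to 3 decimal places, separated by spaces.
after link 1: o_1 = (-1.7321, -1.0000, 4.0000)
after link 2: o_2 = (-2.9821, 2.8971, 4.5000)
after link 3: o_3 = (-5.0490, 7.4772, 3.6340)
after link 4: o_4 = (-7.3481, 8.4593, -0.6962)
after link 5: o_5 = (-7.6651, 6.2763, -0.3301)
after link 6: o_6 = (-7.7231, 7.2428, -0.0801)

-7.723 7.243 -0.080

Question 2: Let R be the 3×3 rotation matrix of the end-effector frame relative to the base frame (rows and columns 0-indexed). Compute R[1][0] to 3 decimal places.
0.967

End-effector x-axis (col 0 of R) = (-0.0580,0.9665,0.2500)
R[1][0] = 0.9665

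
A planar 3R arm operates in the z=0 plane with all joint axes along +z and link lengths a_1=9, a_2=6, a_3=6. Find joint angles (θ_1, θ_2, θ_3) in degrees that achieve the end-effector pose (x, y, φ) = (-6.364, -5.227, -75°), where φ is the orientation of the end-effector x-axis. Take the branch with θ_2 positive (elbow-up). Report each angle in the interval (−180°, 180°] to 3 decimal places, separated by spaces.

134.999 120.000 30.001

wrist centre = target − a_3·(cos φ, sin φ) = (-7.9169, 0.5686)
cos θ_2 = (63.0008−9²−6²)/(2·9·6) = -0.5000; θ_2 = 119.9995° (elbow-up)
β = atan2(0.5686,-7.9169) = 175.8923°; ψ = atan2(5.1962,6.0000) = 40.8933°
θ_1 = β − ψ = 134.9990°
θ_3 = φ − θ_1 − θ_2 = 30.0015° (wrapped to (-180°,180°])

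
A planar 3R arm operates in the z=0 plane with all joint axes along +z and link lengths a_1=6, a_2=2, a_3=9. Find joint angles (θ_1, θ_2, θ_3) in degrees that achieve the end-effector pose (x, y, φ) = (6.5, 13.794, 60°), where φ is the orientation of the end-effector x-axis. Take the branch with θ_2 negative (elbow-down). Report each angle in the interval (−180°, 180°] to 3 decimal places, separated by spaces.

90.000 -90.007 60.007

wrist centre = target − a_3·(cos φ, sin φ) = (2.0000, 5.9998)
cos θ_2 = (39.9973−6²−2²)/(2·6·2) = -0.0001; θ_2 = -90.0065° (elbow-down)
β = atan2(5.9998,2.0000) = 71.5644°; ψ = atan2(-2.0000,5.9998) = -18.4356°
θ_1 = β − ψ = 90.0000°
θ_3 = φ − θ_1 − θ_2 = 60.0065° (wrapped to (-180°,180°])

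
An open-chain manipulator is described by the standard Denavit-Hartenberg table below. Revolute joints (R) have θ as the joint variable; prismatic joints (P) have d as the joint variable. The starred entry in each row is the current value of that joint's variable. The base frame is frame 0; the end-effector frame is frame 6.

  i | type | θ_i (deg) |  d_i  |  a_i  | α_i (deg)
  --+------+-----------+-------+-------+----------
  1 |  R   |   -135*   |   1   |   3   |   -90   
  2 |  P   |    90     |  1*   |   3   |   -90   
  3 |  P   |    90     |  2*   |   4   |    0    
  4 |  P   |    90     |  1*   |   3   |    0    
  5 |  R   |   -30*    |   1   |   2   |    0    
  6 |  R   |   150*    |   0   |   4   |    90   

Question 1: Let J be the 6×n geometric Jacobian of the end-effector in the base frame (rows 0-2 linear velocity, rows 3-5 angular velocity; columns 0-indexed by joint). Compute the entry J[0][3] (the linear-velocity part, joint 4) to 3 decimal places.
prismatic axis z_3 = (0.7071,0.7071,-0.0000)
J_v[:, 3] = z_3; J_ω[:, 3] = (0,0,0)
entry J[0][3] = 0.7071

0.707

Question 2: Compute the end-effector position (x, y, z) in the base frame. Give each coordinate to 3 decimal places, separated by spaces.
0.328 1.086 0.732

after link 1: o_1 = (-2.1213, -2.1213, 1.0000)
after link 2: o_2 = (-1.4142, -2.8284, -2.0000)
after link 3: o_3 = (-2.8284, 1.4142, -2.0000)
after link 4: o_4 = (-2.1213, 2.1213, 1.0000)
after link 5: o_5 = (-2.1213, 3.5355, 2.7321)
after link 6: o_6 = (0.3282, 1.0860, 0.7321)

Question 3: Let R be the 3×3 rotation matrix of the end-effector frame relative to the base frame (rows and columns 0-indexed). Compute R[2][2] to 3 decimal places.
0.866

End-effector z-axis (col 2 of R) = (0.3536,-0.3536,0.8660)
R[2][2] = 0.8660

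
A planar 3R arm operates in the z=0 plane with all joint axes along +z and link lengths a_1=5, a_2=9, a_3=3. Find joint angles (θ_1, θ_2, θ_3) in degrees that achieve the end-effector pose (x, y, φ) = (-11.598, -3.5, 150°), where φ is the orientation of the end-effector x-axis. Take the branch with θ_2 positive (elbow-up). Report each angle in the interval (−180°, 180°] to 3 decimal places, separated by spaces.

148.109 90.001 -88.110

wrist centre = target − a_3·(cos φ, sin φ) = (-8.9999, -5.0000)
cos θ_2 = (105.9986−5²−9²)/(2·5·9) = -0.0000; θ_2 = 90.0009° (elbow-up)
β = atan2(-5.0000,-8.9999) = -150.9452°; ψ = atan2(9.0000,4.9999) = 60.9461°
θ_1 = β − ψ = -211.8913°
θ_3 = φ − θ_1 − θ_2 = -88.1096° (wrapped to (-180°,180°])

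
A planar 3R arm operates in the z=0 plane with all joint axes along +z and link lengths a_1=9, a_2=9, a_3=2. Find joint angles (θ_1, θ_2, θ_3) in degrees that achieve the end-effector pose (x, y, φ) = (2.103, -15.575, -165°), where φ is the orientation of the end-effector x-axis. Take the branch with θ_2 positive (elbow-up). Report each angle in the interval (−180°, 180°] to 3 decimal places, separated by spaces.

wrist centre = target − a_3·(cos φ, sin φ) = (4.0349, -15.0574)
cos θ_2 = (243.0042−9²−9²)/(2·9·9) = 0.5000; θ_2 = 59.9983° (elbow-up)
β = atan2(-15.0574,4.0349) = -74.9991°; ψ = atan2(7.7941,13.5002) = 29.9991°
θ_1 = β − ψ = -104.9983°
θ_3 = φ − θ_1 − θ_2 = -120.0000° (wrapped to (-180°,180°])

-104.998 59.998 -120.000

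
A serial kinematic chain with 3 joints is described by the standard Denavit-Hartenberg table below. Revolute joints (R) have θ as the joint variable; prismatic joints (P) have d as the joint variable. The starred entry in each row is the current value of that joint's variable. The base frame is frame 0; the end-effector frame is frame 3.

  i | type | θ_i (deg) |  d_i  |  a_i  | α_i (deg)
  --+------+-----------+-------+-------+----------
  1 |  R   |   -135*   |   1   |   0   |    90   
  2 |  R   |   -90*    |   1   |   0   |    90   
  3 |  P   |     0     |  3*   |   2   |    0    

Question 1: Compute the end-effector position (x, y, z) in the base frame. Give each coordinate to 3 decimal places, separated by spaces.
after link 1: o_1 = (0.0000, 0.0000, 1.0000)
after link 2: o_2 = (-0.7071, 0.7071, 1.0000)
after link 3: o_3 = (1.4142, 2.8284, -1.0000)

1.414 2.828 -1.000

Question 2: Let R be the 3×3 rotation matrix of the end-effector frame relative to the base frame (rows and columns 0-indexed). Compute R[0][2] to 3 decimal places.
End-effector z-axis (col 2 of R) = (0.7071,0.7071,-0.0000)
R[0][2] = 0.7071

0.707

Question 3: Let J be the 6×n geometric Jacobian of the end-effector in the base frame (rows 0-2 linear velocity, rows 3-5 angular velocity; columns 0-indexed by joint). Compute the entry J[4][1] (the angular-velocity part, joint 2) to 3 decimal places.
0.707

axis z_1 = (-0.7071,0.7071,0.0000); lever o_n−o_1 = (1.4142,2.8284,-2.0000)
cross product → J_v[:, 1] = (-1.4142,-1.4142,-3.0000)
J_ω[:, 1] = z_1
entry J[4][1] = 0.7071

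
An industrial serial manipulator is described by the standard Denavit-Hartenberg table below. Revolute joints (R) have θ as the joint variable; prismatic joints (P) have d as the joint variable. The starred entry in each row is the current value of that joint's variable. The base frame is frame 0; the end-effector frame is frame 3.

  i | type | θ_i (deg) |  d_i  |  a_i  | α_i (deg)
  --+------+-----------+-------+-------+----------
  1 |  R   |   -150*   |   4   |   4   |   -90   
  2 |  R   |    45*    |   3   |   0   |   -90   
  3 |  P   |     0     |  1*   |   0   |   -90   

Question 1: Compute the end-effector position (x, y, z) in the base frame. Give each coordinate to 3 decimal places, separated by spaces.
after link 1: o_1 = (-3.4641, -2.0000, 4.0000)
after link 2: o_2 = (-1.9641, -4.5981, 4.0000)
after link 3: o_3 = (-1.3517, -4.2445, 3.2929)

-1.352 -4.245 3.293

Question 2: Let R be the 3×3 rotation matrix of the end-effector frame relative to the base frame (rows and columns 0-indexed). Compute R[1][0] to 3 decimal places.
-0.354

End-effector x-axis (col 0 of R) = (-0.6124,-0.3536,-0.7071)
R[1][0] = -0.3536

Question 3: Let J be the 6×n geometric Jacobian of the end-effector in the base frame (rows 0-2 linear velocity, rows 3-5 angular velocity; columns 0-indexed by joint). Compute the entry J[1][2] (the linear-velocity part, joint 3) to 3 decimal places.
0.354

prismatic axis z_2 = (0.6124,0.3536,-0.7071)
J_v[:, 2] = z_2; J_ω[:, 2] = (0,0,0)
entry J[1][2] = 0.3536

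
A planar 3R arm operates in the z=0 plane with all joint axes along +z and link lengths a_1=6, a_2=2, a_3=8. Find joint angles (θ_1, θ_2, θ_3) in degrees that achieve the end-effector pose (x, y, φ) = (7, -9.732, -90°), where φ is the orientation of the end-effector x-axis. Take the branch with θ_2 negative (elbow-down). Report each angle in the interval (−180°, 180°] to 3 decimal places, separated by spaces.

wrist centre = target − a_3·(cos φ, sin φ) = (7.0000, -1.7320)
cos θ_2 = (51.9998−6²−2²)/(2·6·2) = 0.5000; θ_2 = -60.0005° (elbow-down)
β = atan2(-1.7320,7.0000) = -13.8975°; ψ = atan2(-1.7321,7.0000) = -13.8980°
θ_1 = β − ψ = 0.0005°
θ_3 = φ − θ_1 − θ_2 = -30.0000° (wrapped to (-180°,180°])

0.000 -60.000 -30.000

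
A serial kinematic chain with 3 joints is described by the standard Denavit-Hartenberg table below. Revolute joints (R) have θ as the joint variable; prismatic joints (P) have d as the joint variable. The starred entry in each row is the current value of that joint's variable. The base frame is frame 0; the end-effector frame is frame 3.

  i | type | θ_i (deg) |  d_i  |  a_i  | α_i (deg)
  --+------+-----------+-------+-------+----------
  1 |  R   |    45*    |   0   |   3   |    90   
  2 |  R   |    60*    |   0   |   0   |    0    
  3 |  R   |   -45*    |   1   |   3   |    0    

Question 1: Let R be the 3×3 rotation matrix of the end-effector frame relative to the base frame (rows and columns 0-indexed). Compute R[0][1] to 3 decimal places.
-0.183

End-effector y-axis (col 1 of R) = (-0.1830,-0.1830,0.9659)
R[0][1] = -0.1830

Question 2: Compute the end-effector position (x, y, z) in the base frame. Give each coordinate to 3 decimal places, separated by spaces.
after link 1: o_1 = (2.1213, 2.1213, 0.0000)
after link 2: o_2 = (2.1213, 2.1213, 0.0000)
after link 3: o_3 = (4.8775, 3.4633, 0.7765)

4.877 3.463 0.776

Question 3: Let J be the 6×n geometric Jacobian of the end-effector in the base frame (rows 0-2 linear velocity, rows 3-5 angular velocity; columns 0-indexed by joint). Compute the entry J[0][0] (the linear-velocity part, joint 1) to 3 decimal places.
axis z_0 = ẑ; lever o_n−o_0 = (4.8775,3.4633,0.7765)
cross product → J_v[:, 0] = (-3.4633,4.8775,0.0000)
J_ω[:, 0] = z_0
entry J[0][0] = -3.4633

-3.463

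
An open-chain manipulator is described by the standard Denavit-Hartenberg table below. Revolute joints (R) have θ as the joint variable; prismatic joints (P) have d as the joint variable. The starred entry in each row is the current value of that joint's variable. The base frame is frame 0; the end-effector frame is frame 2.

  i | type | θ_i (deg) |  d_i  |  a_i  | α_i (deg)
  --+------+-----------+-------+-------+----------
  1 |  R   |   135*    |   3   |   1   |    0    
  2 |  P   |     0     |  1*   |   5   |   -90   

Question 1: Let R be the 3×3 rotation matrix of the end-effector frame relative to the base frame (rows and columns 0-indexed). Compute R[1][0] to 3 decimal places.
End-effector x-axis (col 0 of R) = (-0.7071,0.7071,0.0000)
R[1][0] = 0.7071

0.707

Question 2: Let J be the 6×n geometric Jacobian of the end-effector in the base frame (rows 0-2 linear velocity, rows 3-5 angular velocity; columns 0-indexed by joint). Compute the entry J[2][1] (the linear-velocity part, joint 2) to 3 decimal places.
1.000

prismatic axis z_1 = (0.0000,0.0000,1.0000)
J_v[:, 1] = z_1; J_ω[:, 1] = (0,0,0)
entry J[2][1] = 1.0000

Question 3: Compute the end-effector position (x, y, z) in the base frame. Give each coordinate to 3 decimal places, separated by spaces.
after link 1: o_1 = (-0.7071, 0.7071, 3.0000)
after link 2: o_2 = (-4.2426, 4.2426, 4.0000)

-4.243 4.243 4.000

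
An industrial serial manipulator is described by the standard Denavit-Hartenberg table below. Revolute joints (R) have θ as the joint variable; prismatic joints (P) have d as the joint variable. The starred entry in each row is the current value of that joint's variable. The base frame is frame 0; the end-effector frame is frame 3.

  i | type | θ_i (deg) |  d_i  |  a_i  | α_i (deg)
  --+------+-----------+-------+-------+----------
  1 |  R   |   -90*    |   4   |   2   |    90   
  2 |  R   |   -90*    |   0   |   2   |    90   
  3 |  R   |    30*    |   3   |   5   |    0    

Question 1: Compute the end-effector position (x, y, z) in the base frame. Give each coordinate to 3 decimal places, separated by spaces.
-2.500 1.000 -2.330

after link 1: o_1 = (0.0000, -2.0000, 4.0000)
after link 2: o_2 = (0.0000, -2.0000, 2.0000)
after link 3: o_3 = (-2.5000, 1.0000, -2.3301)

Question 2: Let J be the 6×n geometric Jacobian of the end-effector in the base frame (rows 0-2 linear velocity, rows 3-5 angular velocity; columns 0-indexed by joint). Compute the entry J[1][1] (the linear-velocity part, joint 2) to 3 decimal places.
axis z_1 = (-1.0000,-0.0000,0.0000); lever o_n−o_1 = (-2.5000,3.0000,-6.3301)
cross product → J_v[:, 1] = (0.0000,-6.3301,-3.0000)
J_ω[:, 1] = z_1
entry J[1][1] = -6.3301

-6.330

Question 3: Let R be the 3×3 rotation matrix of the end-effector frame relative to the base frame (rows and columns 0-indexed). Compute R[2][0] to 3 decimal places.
End-effector x-axis (col 0 of R) = (-0.5000,-0.0000,-0.8660)
R[2][0] = -0.8660

-0.866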